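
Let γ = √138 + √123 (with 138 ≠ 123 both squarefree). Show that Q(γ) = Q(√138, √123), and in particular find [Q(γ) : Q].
[Q(γ) : Q] = 4 (equivalently, Q(γ) = Q(√138, √123))

Obviously Q(γ) ⊆ Q(√138, √123), and [Q(√138, √123):Q] = 4 (since 138, 123 are distinct squarefree integers > 1 with 16974 not a perfect square). To show equality we compute the minimal polynomial of γ. From γ = √138 + √123: γ^2 = 138 + 2√(16974) + 123 = 261 + 2√(16974), so γ^2 - 261 = 2√(16974); squaring, (γ^2 - 261)^2 = 4·16974, i.e. γ^4 - 522γ^2 + 68121 - 67896 = 0, i.e. γ^4 - 522γ^2 + 225 = 0. So γ is a root of x^4 - 522x^2 + 225. This polynomial is irreducible over Q: it has no rational root (each ±√138 ± √123 is irrational), and any factorization into two quadratics over Q would force √(16974) ∈ Q (pairing opposite roots) or √138, √123 ∈ Q (other pairings), all impossible. Hence [Q(γ):Q] = 4 = [Q(√138, √123):Q], so Q(γ) = Q(√138, √123).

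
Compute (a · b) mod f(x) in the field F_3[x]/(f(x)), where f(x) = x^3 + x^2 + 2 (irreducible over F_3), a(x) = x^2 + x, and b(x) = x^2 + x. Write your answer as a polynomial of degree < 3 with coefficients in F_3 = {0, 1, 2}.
a · b ≡ x + 1 (mod f(x))

Multiply in F_3[x]: a(x)·b(x) = (x^2 + x)·(x^2 + x) = x^4 + 2x^3 + x^2. This has degree ≥ 3, so divide by f(x) over F_3: x^4 + 2x^3 + x^2 = (x + 1)·(x^3 + x^2 + 2) + (x + 1). Hence a·b ≡ x + 1 (mod f). (F_3[x]/(f) is a field with 3^3 = 27 elements since f is irreducible of degree 3.)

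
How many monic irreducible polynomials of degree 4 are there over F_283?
There are 1603541958 monic irreducible polynomials of degree 4 over F_283

Each element of F_{283^4} that lies in no proper subfield is a root of exactly one monic irreducible of degree 4 over F_283, and each such polynomial has 4 distinct roots in F_{283^4}. By Möbius inversion the count is N_283(4) = (1/4) Σ_{d|4} μ(4/d) · 283^d = (1/4)(μ(4)·283^1 + μ(2)·283^2 + μ(1)·283^4) = 6414167832/4 = 1603541958.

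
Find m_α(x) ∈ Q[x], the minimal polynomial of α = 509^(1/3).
m_α(x) = x^3 - 509

α satisfies α^3 = 509, so x^3 - 509 annihilates α. By the rational root test, a rational root p/q (in lowest terms) of x^3 - 509 would satisfy p^3 = 509 q^3, forcing q = 1 and p^3 = 509; but 509 is not a perfect cube, contradiction. A monic cubic over Q with no rational root is irreducible (any nontrivial factorization would include a linear factor). Hence x^3 - 509 is the minimal polynomial of α, and in particular [Q(α):Q] = 3.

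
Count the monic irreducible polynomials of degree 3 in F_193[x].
There are 2396288 monic irreducible polynomials of degree 3 over F_193

Each element of F_{193^3} that lies in no proper subfield is a root of exactly one monic irreducible of degree 3 over F_193, and each such polynomial has 3 distinct roots in F_{193^3}. By Möbius inversion the count is N_193(3) = (1/3) Σ_{d|3} μ(3/d) · 193^d = (1/3)(μ(3)·193^1 + μ(1)·193^3) = 7188864/3 = 2396288.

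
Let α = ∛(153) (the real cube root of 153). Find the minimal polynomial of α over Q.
m_α(x) = x^3 - 153

α satisfies α^3 = 153, so x^3 - 153 annihilates α. By the rational root test, a rational root p/q (in lowest terms) of x^3 - 153 would satisfy p^3 = 153 q^3, forcing q = 1 and p^3 = 153; but 153 is not a perfect cube, contradiction. A monic cubic over Q with no rational root is irreducible (any nontrivial factorization would include a linear factor). Hence x^3 - 153 is the minimal polynomial of α, and in particular [Q(α):Q] = 3.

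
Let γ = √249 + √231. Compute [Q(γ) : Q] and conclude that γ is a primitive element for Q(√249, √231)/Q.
[Q(γ) : Q] = 4 (equivalently, Q(γ) = Q(√249, √231))

Obviously Q(γ) ⊆ Q(√249, √231), and [Q(√249, √231):Q] = 4 (since 249, 231 are distinct squarefree integers > 1 with 57519 not a perfect square). To show equality we compute the minimal polynomial of γ. From γ = √249 + √231: γ^2 = 249 + 2√(57519) + 231 = 480 + 2√(57519), so γ^2 - 480 = 2√(57519); squaring, (γ^2 - 480)^2 = 4·57519, i.e. γ^4 - 960γ^2 + 230400 - 230076 = 0, i.e. γ^4 - 960γ^2 + 324 = 0. So γ is a root of x^4 - 960x^2 + 324. This polynomial is irreducible over Q: it has no rational root (each ±√249 ± √231 is irrational), and any factorization into two quadratics over Q would force √(57519) ∈ Q (pairing opposite roots) or √249, √231 ∈ Q (other pairings), all impossible. Hence [Q(γ):Q] = 4 = [Q(√249, √231):Q], so Q(γ) = Q(√249, √231).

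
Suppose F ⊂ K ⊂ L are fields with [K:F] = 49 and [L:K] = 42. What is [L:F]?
[L:F] = 2058

The tower law says that for any tower of field extensions F ⊂ K ⊂ L with finite degrees, [L:F] = [L:K] · [K:F]. Here this gives [L:F] = 42 · 49 = 2058.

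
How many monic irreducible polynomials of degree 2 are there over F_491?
There are 120295 monic irreducible polynomials of degree 2 over F_491

Each element of F_{491^2} that lies in no proper subfield is a root of exactly one monic irreducible of degree 2 over F_491, and each such polynomial has 2 distinct roots in F_{491^2}. By Möbius inversion the count is N_491(2) = (1/2) Σ_{d|2} μ(2/d) · 491^d = (1/2)(μ(2)·491^1 + μ(1)·491^2) = 240590/2 = 120295.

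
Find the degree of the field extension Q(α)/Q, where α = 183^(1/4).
[Q(α):Q] = 4

α is a root of x^4 - 183. By Eisenstein's criterion at the prime p = 3 (which divides the constant term 183 but p^2 = 9 does not, since 183 is squarefree), x^4 - 183 is irreducible over Q. Hence [Q(α):Q] = 4.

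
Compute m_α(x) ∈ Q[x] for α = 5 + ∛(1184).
m_α(x) = x^3 - 15x^2 + 75x - 1309

Set β = α - 5 = ∛(1184), so β^3 = 1184. Then (α - 5)^3 - 1184 = 0, i.e. α is a root of g(x) = (x - 5)^3 - 1184 = x^3 - 15x^2 + 75x - 1309. Since g(x) = h(x - 5) where h(x) = x^3 - 1184, and h is irreducible over Q (because 1184 is not a perfect cube, so h has no rational root, and a monic cubic with no rational root is irreducible), g is also irreducible (irreducibility is preserved under the substitution x → x - 5). Hence m_α(x) = x^3 - 15x^2 + 75x - 1309.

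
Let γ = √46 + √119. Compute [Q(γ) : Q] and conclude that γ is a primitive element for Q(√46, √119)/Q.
[Q(γ) : Q] = 4 (equivalently, Q(γ) = Q(√46, √119))

Obviously Q(γ) ⊆ Q(√46, √119), and [Q(√46, √119):Q] = 4 (since 46, 119 are distinct squarefree integers > 1 with 5474 not a perfect square). To show equality we compute the minimal polynomial of γ. From γ = √46 + √119: γ^2 = 46 + 2√(5474) + 119 = 165 + 2√(5474), so γ^2 - 165 = 2√(5474); squaring, (γ^2 - 165)^2 = 4·5474, i.e. γ^4 - 330γ^2 + 27225 - 21896 = 0, i.e. γ^4 - 330γ^2 + 5329 = 0. So γ is a root of x^4 - 330x^2 + 5329. This polynomial is irreducible over Q: it has no rational root (each ±√46 ± √119 is irrational), and any factorization into two quadratics over Q would force √(5474) ∈ Q (pairing opposite roots) or √46, √119 ∈ Q (other pairings), all impossible. Hence [Q(γ):Q] = 4 = [Q(√46, √119):Q], so Q(γ) = Q(√46, √119).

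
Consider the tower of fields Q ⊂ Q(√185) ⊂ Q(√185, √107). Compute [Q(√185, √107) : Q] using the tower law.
[Q(√185, √107) : Q] = 4

[Q(√185):Q] = 2 (min poly x^2 - 185, irreducible since 185 is squarefree > 1). For the top step, suppose √107 ∈ Q(√185), say √107 = c + d√185 with c, d ∈ Q. Squaring: 107 = c^2 + 185d^2 + 2cd√185. Since √185 ∉ Q this forces 2cd = 0. If d = 0 then √107 = c ∈ Q, contradicting 107 squarefree > 1. If c = 0 then 107 = 185d^2, so 185·107 = (185d)^2 is a perfect square in Q — but 185·107 = 19795 is not a perfect square (since 185 and 107 are distinct squarefree integers). Contradiction. Hence √107 ∉ Q(√185), so x^2 - 107 stays irreducible over Q(√185) and [Q(√185, √107) : Q(√185)] = 2. By the tower law, [Q(√185, √107) : Q] = 2 · 2 = 4.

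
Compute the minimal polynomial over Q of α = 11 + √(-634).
m_α(x) = x^2 - 22x + 755

From α - 11 = √(-634), squaring gives (α - 11)^2 = -634, i.e. α^2 - 22α + 121 = -634, so α^2 - 22α + 755 = 0. The discriminant of x^2 - 22x + 755 is (-22)^2 - 4·(755) = 484 - 3020 = -2536, and 4·(-634) is not a perfect square in Q since -634 is squarefree and ≠ 1. Hence x^2 - 22x + 755 is irreducible over Q and is the minimal polynomial of α.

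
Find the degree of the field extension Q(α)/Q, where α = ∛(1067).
[Q(α):Q] = 3

The minimal polynomial of α is x^3 - 1067, irreducible over Q since 1067 is not a perfect cube (so x^3 - 1067 has no rational root). Hence [Q(α):Q] = deg(m_α) = 3.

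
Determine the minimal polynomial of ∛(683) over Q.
m_α(x) = x^3 - 683

α satisfies α^3 = 683, so x^3 - 683 annihilates α. By the rational root test, a rational root p/q (in lowest terms) of x^3 - 683 would satisfy p^3 = 683 q^3, forcing q = 1 and p^3 = 683; but 683 is not a perfect cube, contradiction. A monic cubic over Q with no rational root is irreducible (any nontrivial factorization would include a linear factor). Hence x^3 - 683 is the minimal polynomial of α, and in particular [Q(α):Q] = 3.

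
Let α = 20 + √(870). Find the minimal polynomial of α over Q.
m_α(x) = x^2 - 40x - 470

From α - 20 = √(870), squaring gives (α - 20)^2 = 870, i.e. α^2 - 40α + 400 = 870, so α^2 - 40α - 470 = 0. The discriminant of x^2 - 40x - 470 is (-40)^2 - 4·(-470) = 1600 + 1880 = 3480, and 4·(870) is not a perfect square in Q since 870 is squarefree and ≠ 1. Hence x^2 - 40x - 470 is irreducible over Q and is the minimal polynomial of α.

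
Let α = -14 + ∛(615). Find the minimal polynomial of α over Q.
m_α(x) = x^3 + 42x^2 + 588x + 2129

Set β = α + 14 = ∛(615), so β^3 = 615. Then (α + 14)^3 - 615 = 0, i.e. α is a root of g(x) = (x + 14)^3 - 615 = x^3 + 42x^2 + 588x + 2129. Since g(x) = h(x + 14) where h(x) = x^3 - 615, and h is irreducible over Q (because 615 is not a perfect cube, so h has no rational root, and a monic cubic with no rational root is irreducible), g is also irreducible (irreducibility is preserved under the substitution x → x + 14). Hence m_α(x) = x^3 + 42x^2 + 588x + 2129.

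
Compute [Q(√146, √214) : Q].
[Q(√146, √214) : Q] = 4

[Q(√146):Q] = 2 (min poly x^2 - 146, irreducible since 146 is squarefree > 1). For the top step, suppose √214 ∈ Q(√146), say √214 = c + d√146 with c, d ∈ Q. Squaring: 214 = c^2 + 146d^2 + 2cd√146. Since √146 ∉ Q this forces 2cd = 0. If d = 0 then √214 = c ∈ Q, contradicting 214 squarefree > 1. If c = 0 then 214 = 146d^2, so 146·214 = (146d)^2 is a perfect square in Q — but 146·214 = 31244 is not a perfect square (since 146 and 214 are distinct squarefree integers). Contradiction. Hence √214 ∉ Q(√146), so x^2 - 214 stays irreducible over Q(√146) and [Q(√146, √214) : Q(√146)] = 2. By the tower law, [Q(√146, √214) : Q] = 2 · 2 = 4.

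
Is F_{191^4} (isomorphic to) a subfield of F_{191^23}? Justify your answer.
No: F_{191^4} is not a subfield of F_{191^23}

F_{p^m} embeds in F_{p^n} iff m | n. Here 4 ∤ 23 (since 23 = 5·4 + 3 with remainder 3 ≠ 0), so F_{191^4} is not a subfield of F_{191^23}. Equivalently: if it were, the tower law would give 4 = [F_{191^4}:F_191] dividing [F_{191^23}:F_191] = 23, contradiction.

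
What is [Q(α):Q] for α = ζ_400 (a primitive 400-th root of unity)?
[Q(α):Q] = 160

The minimal polynomial of ζ_400 over Q is the 400-th cyclotomic polynomial Φ_400(x), which is irreducible over Q and has degree φ(400) = 160. Hence [Q(α):Q] = φ(400) = 160.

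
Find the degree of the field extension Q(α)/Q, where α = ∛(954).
[Q(α):Q] = 3

The minimal polynomial of α is x^3 - 954, irreducible over Q since 954 is not a perfect cube (so x^3 - 954 has no rational root). Hence [Q(α):Q] = deg(m_α) = 3.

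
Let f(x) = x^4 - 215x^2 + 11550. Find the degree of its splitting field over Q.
[K : Q] = 4

Solving the quadratic in x^2: x^2 = (215 ± √(215^2 - 4·11550))/2 = (215 ± √25)/2 = (215 ± 5)/2, giving x^2 = 105 or x^2 = 110. So f(x) = (x^2 - 105)(x^2 - 110) and the roots of f are ±√105, ±√110. Hence the splitting field is K = Q(√105, √110). Since 105 and 110 are distinct squarefree integers > 1, their product 11550 is not a perfect square, so √110 ∉ Q(√105). By the tower law [K:Q] = [Q(√105,√110):Q(√105)] · [Q(√105):Q] = 2 · 2 = 4.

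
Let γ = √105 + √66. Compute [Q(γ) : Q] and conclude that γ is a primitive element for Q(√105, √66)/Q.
[Q(γ) : Q] = 4 (equivalently, Q(γ) = Q(√105, √66))

Obviously Q(γ) ⊆ Q(√105, √66), and [Q(√105, √66):Q] = 4 (since 105, 66 are distinct squarefree integers > 1 with 6930 not a perfect square). To show equality we compute the minimal polynomial of γ. From γ = √105 + √66: γ^2 = 105 + 2√(6930) + 66 = 171 + 2√(6930), so γ^2 - 171 = 2√(6930); squaring, (γ^2 - 171)^2 = 4·6930, i.e. γ^4 - 342γ^2 + 29241 - 27720 = 0, i.e. γ^4 - 342γ^2 + 1521 = 0. So γ is a root of x^4 - 342x^2 + 1521. This polynomial is irreducible over Q: it has no rational root (each ±√105 ± √66 is irrational), and any factorization into two quadratics over Q would force √(6930) ∈ Q (pairing opposite roots) or √105, √66 ∈ Q (other pairings), all impossible. Hence [Q(γ):Q] = 4 = [Q(√105, √66):Q], so Q(γ) = Q(√105, √66).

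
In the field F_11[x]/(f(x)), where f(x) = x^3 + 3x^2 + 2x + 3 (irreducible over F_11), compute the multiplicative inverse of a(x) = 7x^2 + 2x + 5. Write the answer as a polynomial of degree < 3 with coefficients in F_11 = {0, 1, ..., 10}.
a(x)^(-1) ≡ 3x^2 + x + 1 (mod f(x))

Since f is irreducible over F_11, F_11[x]/(f) is a field and a(x) ≠ 0 has an inverse. Apply the extended Euclidean algorithm to f(x) and a(x) in F_11[x]: f(x) = (8x + 6)·a(x) + (5x + 6);  a(x) = (8x + 4)·(5x + 6) + (3). The last nonzero remainder is the constant 3 = gcd(f, a) in F_11. Back-substituting through the division chain expresses 3 = s(x)·a(x) + t(x)·f(x) with s(x) ≡ 9x^2 + 3x + 3 (mod f), so (9x^2 + 3x + 3)·a(x) ≡ 3 (mod f). Multiplying by 3^(-1) ≡ 4 in F_11 gives a(x)^(-1) ≡ 4·(9x^2 + 3x + 3) ≡ 3x^2 + x + 1 (mod f). Check: (7x^2 + 2x + 5)·(3x^2 + x + 1) = 10x^4 + 2x^3 + 2x^2 + 7x + 5 ≡ 1 (mod x^3 + 3x^2 + 2x + 3).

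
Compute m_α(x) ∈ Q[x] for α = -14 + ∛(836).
m_α(x) = x^3 + 42x^2 + 588x + 1908

Set β = α + 14 = ∛(836), so β^3 = 836. Then (α + 14)^3 - 836 = 0, i.e. α is a root of g(x) = (x + 14)^3 - 836 = x^3 + 42x^2 + 588x + 1908. Since g(x) = h(x + 14) where h(x) = x^3 - 836, and h is irreducible over Q (because 836 is not a perfect cube, so h has no rational root, and a monic cubic with no rational root is irreducible), g is also irreducible (irreducibility is preserved under the substitution x → x + 14). Hence m_α(x) = x^3 + 42x^2 + 588x + 1908.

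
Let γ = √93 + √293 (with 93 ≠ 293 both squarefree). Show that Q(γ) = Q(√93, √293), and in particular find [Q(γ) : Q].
[Q(γ) : Q] = 4 (equivalently, Q(γ) = Q(√93, √293))

Obviously Q(γ) ⊆ Q(√93, √293), and [Q(√93, √293):Q] = 4 (since 93, 293 are distinct squarefree integers > 1 with 27249 not a perfect square). To show equality we compute the minimal polynomial of γ. From γ = √93 + √293: γ^2 = 93 + 2√(27249) + 293 = 386 + 2√(27249), so γ^2 - 386 = 2√(27249); squaring, (γ^2 - 386)^2 = 4·27249, i.e. γ^4 - 772γ^2 + 148996 - 108996 = 0, i.e. γ^4 - 772γ^2 + 40000 = 0. So γ is a root of x^4 - 772x^2 + 40000. This polynomial is irreducible over Q: it has no rational root (each ±√93 ± √293 is irrational), and any factorization into two quadratics over Q would force √(27249) ∈ Q (pairing opposite roots) or √93, √293 ∈ Q (other pairings), all impossible. Hence [Q(γ):Q] = 4 = [Q(√93, √293):Q], so Q(γ) = Q(√93, √293).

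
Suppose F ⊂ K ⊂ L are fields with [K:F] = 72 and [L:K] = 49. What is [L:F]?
[L:F] = 3528

The tower law says that for any tower of field extensions F ⊂ K ⊂ L with finite degrees, [L:F] = [L:K] · [K:F]. Here this gives [L:F] = 49 · 72 = 3528.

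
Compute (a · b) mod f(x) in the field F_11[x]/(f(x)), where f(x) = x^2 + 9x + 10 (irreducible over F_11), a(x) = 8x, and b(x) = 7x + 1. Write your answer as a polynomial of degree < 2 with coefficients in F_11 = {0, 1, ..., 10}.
a · b ≡ 10x + 1 (mod f(x))

Multiply in F_11[x]: a(x)·b(x) = (8x)·(7x + 1) = x^2 + 8x. This has degree ≥ 2, so divide by f(x) over F_11: x^2 + 8x = (1)·(x^2 + 9x + 10) + (10x + 1). Hence a·b ≡ 10x + 1 (mod f). (F_11[x]/(f) is a field with 11^2 = 121 elements since f is irreducible of degree 2.)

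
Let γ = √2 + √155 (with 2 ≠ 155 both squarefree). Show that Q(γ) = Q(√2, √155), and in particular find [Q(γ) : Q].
[Q(γ) : Q] = 4 (equivalently, Q(γ) = Q(√2, √155))

Obviously Q(γ) ⊆ Q(√2, √155), and [Q(√2, √155):Q] = 4 (since 2, 155 are distinct squarefree integers > 1 with 310 not a perfect square). To show equality we compute the minimal polynomial of γ. From γ = √2 + √155: γ^2 = 2 + 2√(310) + 155 = 157 + 2√(310), so γ^2 - 157 = 2√(310); squaring, (γ^2 - 157)^2 = 4·310, i.e. γ^4 - 314γ^2 + 24649 - 1240 = 0, i.e. γ^4 - 314γ^2 + 23409 = 0. So γ is a root of x^4 - 314x^2 + 23409. This polynomial is irreducible over Q: it has no rational root (each ±√2 ± √155 is irrational), and any factorization into two quadratics over Q would force √(310) ∈ Q (pairing opposite roots) or √2, √155 ∈ Q (other pairings), all impossible. Hence [Q(γ):Q] = 4 = [Q(√2, √155):Q], so Q(γ) = Q(√2, √155).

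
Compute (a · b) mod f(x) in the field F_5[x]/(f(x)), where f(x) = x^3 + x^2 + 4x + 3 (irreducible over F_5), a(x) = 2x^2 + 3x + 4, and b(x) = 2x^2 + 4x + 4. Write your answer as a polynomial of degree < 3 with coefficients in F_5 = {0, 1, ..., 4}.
a · b ≡ 2x^2 + x + 1 (mod f(x))

Multiply in F_5[x]: a(x)·b(x) = (2x^2 + 3x + 4)·(2x^2 + 4x + 4) = 4x^4 + 4x^3 + 3x^2 + 3x + 1. This has degree ≥ 3, so divide by f(x) over F_5: 4x^4 + 4x^3 + 3x^2 + 3x + 1 = (4x)·(x^3 + x^2 + 4x + 3) + (2x^2 + x + 1). Hence a·b ≡ 2x^2 + x + 1 (mod f). (F_5[x]/(f) is a field with 5^3 = 125 elements since f is irreducible of degree 3.)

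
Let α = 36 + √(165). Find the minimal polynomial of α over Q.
m_α(x) = x^2 - 72x + 1131

From α - 36 = √(165), squaring gives (α - 36)^2 = 165, i.e. α^2 - 72α + 1296 = 165, so α^2 - 72α + 1131 = 0. The discriminant of x^2 - 72x + 1131 is (-72)^2 - 4·(1131) = 5184 - 4524 = 660, and 4·(165) is not a perfect square in Q since 165 is squarefree and ≠ 1. Hence x^2 - 72x + 1131 is irreducible over Q and is the minimal polynomial of α.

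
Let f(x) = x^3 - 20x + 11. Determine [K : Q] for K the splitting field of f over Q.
[K : Q] = 6

By the rational root test, any rational root of the monic integer polynomial f(x) = x^3 - 20x + 11 must be an integer dividing the constant term 11, i.e. one of ±{1, 11}. Evaluating: f(1) = -8, f(-1) = 30, f(11) = 1122, f(-11) = -1100; none is 0, so f has no rational root and is therefore irreducible over Q (a cubic with no linear factor over a field is irreducible). For an irreducible cubic, the Galois group is A_3 or S_3 according as the discriminant disc(f) = -4a^3 - 27b^2 = -4·(-20)^3 - 27·(11)^2 = 28733 is or is not a square in Q. Here disc(f) = 28733 is not a perfect square in Q, so the Galois group of f over Q is not contained in A_3 and must be all of S_3. The splitting field has degree |S_3| = 6 over Q, so [K : Q] = 6.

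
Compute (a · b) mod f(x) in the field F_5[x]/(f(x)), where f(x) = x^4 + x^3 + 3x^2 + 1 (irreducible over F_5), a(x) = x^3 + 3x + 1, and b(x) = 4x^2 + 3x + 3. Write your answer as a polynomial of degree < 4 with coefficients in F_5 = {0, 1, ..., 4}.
a · b ≡ 4x^3 + x^2 + 3x + 4 (mod f(x))

Multiply in F_5[x]: a(x)·b(x) = (x^3 + 3x + 1)·(4x^2 + 3x + 3) = 4x^5 + 3x^4 + 3x^2 + 2x + 3. This has degree ≥ 4, so divide by f(x) over F_5: 4x^5 + 3x^4 + 3x^2 + 2x + 3 = (4x + 4)·(x^4 + x^3 + 3x^2 + 1) + (4x^3 + x^2 + 3x + 4). Hence a·b ≡ 4x^3 + x^2 + 3x + 4 (mod f). (F_5[x]/(f) is a field with 5^4 = 625 elements since f is irreducible of degree 4.)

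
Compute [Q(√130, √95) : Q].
[Q(√130, √95) : Q] = 4

[Q(√130):Q] = 2 (min poly x^2 - 130, irreducible since 130 is squarefree > 1). For the top step, suppose √95 ∈ Q(√130), say √95 = c + d√130 with c, d ∈ Q. Squaring: 95 = c^2 + 130d^2 + 2cd√130. Since √130 ∉ Q this forces 2cd = 0. If d = 0 then √95 = c ∈ Q, contradicting 95 squarefree > 1. If c = 0 then 95 = 130d^2, so 130·95 = (130d)^2 is a perfect square in Q — but 130·95 = 12350 is not a perfect square (since 130 and 95 are distinct squarefree integers). Contradiction. Hence √95 ∉ Q(√130), so x^2 - 95 stays irreducible over Q(√130) and [Q(√130, √95) : Q(√130)] = 2. By the tower law, [Q(√130, √95) : Q] = 2 · 2 = 4.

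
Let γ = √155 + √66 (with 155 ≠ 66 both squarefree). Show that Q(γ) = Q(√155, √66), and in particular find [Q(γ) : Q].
[Q(γ) : Q] = 4 (equivalently, Q(γ) = Q(√155, √66))

Obviously Q(γ) ⊆ Q(√155, √66), and [Q(√155, √66):Q] = 4 (since 155, 66 are distinct squarefree integers > 1 with 10230 not a perfect square). To show equality we compute the minimal polynomial of γ. From γ = √155 + √66: γ^2 = 155 + 2√(10230) + 66 = 221 + 2√(10230), so γ^2 - 221 = 2√(10230); squaring, (γ^2 - 221)^2 = 4·10230, i.e. γ^4 - 442γ^2 + 48841 - 40920 = 0, i.e. γ^4 - 442γ^2 + 7921 = 0. So γ is a root of x^4 - 442x^2 + 7921. This polynomial is irreducible over Q: it has no rational root (each ±√155 ± √66 is irrational), and any factorization into two quadratics over Q would force √(10230) ∈ Q (pairing opposite roots) or √155, √66 ∈ Q (other pairings), all impossible. Hence [Q(γ):Q] = 4 = [Q(√155, √66):Q], so Q(γ) = Q(√155, √66).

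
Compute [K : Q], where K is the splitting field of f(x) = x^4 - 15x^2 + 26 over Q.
[K : Q] = 4

Solving the quadratic in x^2: x^2 = (15 ± √(15^2 - 4·26))/2 = (15 ± √121)/2 = (15 ± 11)/2, giving x^2 = 2 or x^2 = 13. So f(x) = (x^2 - 2)(x^2 - 13) and the roots of f are ±√2, ±√13. Hence the splitting field is K = Q(√2, √13). Since 2 and 13 are distinct squarefree integers > 1, their product 26 is not a perfect square, so √13 ∉ Q(√2). By the tower law [K:Q] = [Q(√2,√13):Q(√2)] · [Q(√2):Q] = 2 · 2 = 4.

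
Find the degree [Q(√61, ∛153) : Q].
[Q(√61, ∛153) : Q] = 6

Let L = Q(√61, ∛153). Since Q(√61) ⊂ L and [Q(√61):Q] = 2, the tower law gives 2 | [L:Q]. Likewise Q(∛153) ⊂ L with [Q(∛153):Q] = 3 (because 153 is not a perfect cube), so 3 | [L:Q]. As gcd(2,3) = 1, [L:Q] is divisible by 6. Conversely L is generated over Q by √61 and ∛153, so [L:Q] ≤ 2·3 = 6. Therefore [Q(√61, ∛153) : Q] = 6.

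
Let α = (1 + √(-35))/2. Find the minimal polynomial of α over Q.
m_α(x) = x^2 - x + 9

From 2α - 1 = √(-35), squaring gives (2α - 1)^2 = -35, i.e. 4α^2 - 4α + 1 = -35, so α^2 - α + (1 + 35)/4 = 0. Since -35 ≡ 1 (mod 4), (1 + 35)/4 = 9 ∈ Z. The polynomial x^2 - x + 9 has discriminant 1 - 4·(9) = -35, which is not a perfect square in Q (d = -35 is squarefree and ≠ 1), so x^2 - x + 9 is irreducible over Q. It is the minimal polynomial of α.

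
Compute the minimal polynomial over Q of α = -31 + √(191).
m_α(x) = x^2 + 62x + 770

From α + 31 = √(191), squaring gives (α + 31)^2 = 191, i.e. α^2 + 62α + 961 = 191, so α^2 + 62α + 770 = 0. The discriminant of x^2 + 62x + 770 is (62)^2 - 4·(770) = 3844 - 3080 = 764, and 4·(191) is not a perfect square in Q since 191 is squarefree and ≠ 1. Hence x^2 + 62x + 770 is irreducible over Q and is the minimal polynomial of α.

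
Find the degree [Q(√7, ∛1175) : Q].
[Q(√7, ∛1175) : Q] = 6

Let L = Q(√7, ∛1175). Since Q(√7) ⊂ L and [Q(√7):Q] = 2, the tower law gives 2 | [L:Q]. Likewise Q(∛1175) ⊂ L with [Q(∛1175):Q] = 3 (because 1175 is not a perfect cube), so 3 | [L:Q]. As gcd(2,3) = 1, [L:Q] is divisible by 6. Conversely L is generated over Q by √7 and ∛1175, so [L:Q] ≤ 2·3 = 6. Therefore [Q(√7, ∛1175) : Q] = 6.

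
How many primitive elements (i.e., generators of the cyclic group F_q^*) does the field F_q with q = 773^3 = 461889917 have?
There are φ(461889916) = 229747968 primitive elements

F_q^* is cyclic of order q - 1 = 461889916. A cyclic group of order m has exactly φ(m) generators. Here m = 461889916 = 2^2 · 193 · 598303, so the number of primitive elements is φ(461889916) = 229747968.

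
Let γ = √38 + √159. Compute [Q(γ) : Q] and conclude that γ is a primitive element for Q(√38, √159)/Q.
[Q(γ) : Q] = 4 (equivalently, Q(γ) = Q(√38, √159))

Obviously Q(γ) ⊆ Q(√38, √159), and [Q(√38, √159):Q] = 4 (since 38, 159 are distinct squarefree integers > 1 with 6042 not a perfect square). To show equality we compute the minimal polynomial of γ. From γ = √38 + √159: γ^2 = 38 + 2√(6042) + 159 = 197 + 2√(6042), so γ^2 - 197 = 2√(6042); squaring, (γ^2 - 197)^2 = 4·6042, i.e. γ^4 - 394γ^2 + 38809 - 24168 = 0, i.e. γ^4 - 394γ^2 + 14641 = 0. So γ is a root of x^4 - 394x^2 + 14641. This polynomial is irreducible over Q: it has no rational root (each ±√38 ± √159 is irrational), and any factorization into two quadratics over Q would force √(6042) ∈ Q (pairing opposite roots) or √38, √159 ∈ Q (other pairings), all impossible. Hence [Q(γ):Q] = 4 = [Q(√38, √159):Q], so Q(γ) = Q(√38, √159).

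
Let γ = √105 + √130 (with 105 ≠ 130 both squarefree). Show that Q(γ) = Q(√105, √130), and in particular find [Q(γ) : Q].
[Q(γ) : Q] = 4 (equivalently, Q(γ) = Q(√105, √130))

Obviously Q(γ) ⊆ Q(√105, √130), and [Q(√105, √130):Q] = 4 (since 105, 130 are distinct squarefree integers > 1 with 13650 not a perfect square). To show equality we compute the minimal polynomial of γ. From γ = √105 + √130: γ^2 = 105 + 2√(13650) + 130 = 235 + 2√(13650), so γ^2 - 235 = 2√(13650); squaring, (γ^2 - 235)^2 = 4·13650, i.e. γ^4 - 470γ^2 + 55225 - 54600 = 0, i.e. γ^4 - 470γ^2 + 625 = 0. So γ is a root of x^4 - 470x^2 + 625. This polynomial is irreducible over Q: it has no rational root (each ±√105 ± √130 is irrational), and any factorization into two quadratics over Q would force √(13650) ∈ Q (pairing opposite roots) or √105, √130 ∈ Q (other pairings), all impossible. Hence [Q(γ):Q] = 4 = [Q(√105, √130):Q], so Q(γ) = Q(√105, √130).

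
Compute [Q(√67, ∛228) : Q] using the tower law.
[Q(√67, ∛228) : Q] = 6

Let L = Q(√67, ∛228). Since Q(√67) ⊂ L and [Q(√67):Q] = 2, the tower law gives 2 | [L:Q]. Likewise Q(∛228) ⊂ L with [Q(∛228):Q] = 3 (because 228 is not a perfect cube), so 3 | [L:Q]. As gcd(2,3) = 1, [L:Q] is divisible by 6. Conversely L is generated over Q by √67 and ∛228, so [L:Q] ≤ 2·3 = 6. Therefore [Q(√67, ∛228) : Q] = 6.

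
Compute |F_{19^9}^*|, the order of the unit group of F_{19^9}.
|F_{19^9}^*| = 322687697778

F_{19^9} has 19^9 = 322687697779 elements; its multiplicative group consists of all nonzero elements, so |F_{19^9}^*| = 322687697779 - 1 = 322687697778. (It is cyclic since any finite subgroup of the multiplicative group of a field is cyclic.)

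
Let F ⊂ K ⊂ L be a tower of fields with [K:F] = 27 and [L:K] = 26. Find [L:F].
[L:F] = 702

The tower law says that for any tower of field extensions F ⊂ K ⊂ L with finite degrees, [L:F] = [L:K] · [K:F]. Here this gives [L:F] = 26 · 27 = 702.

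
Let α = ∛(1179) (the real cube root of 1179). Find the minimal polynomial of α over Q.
m_α(x) = x^3 - 1179

α satisfies α^3 = 1179, so x^3 - 1179 annihilates α. By the rational root test, a rational root p/q (in lowest terms) of x^3 - 1179 would satisfy p^3 = 1179 q^3, forcing q = 1 and p^3 = 1179; but 1179 is not a perfect cube, contradiction. A monic cubic over Q with no rational root is irreducible (any nontrivial factorization would include a linear factor). Hence x^3 - 1179 is the minimal polynomial of α, and in particular [Q(α):Q] = 3.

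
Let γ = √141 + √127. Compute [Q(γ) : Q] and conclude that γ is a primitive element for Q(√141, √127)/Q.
[Q(γ) : Q] = 4 (equivalently, Q(γ) = Q(√141, √127))

Obviously Q(γ) ⊆ Q(√141, √127), and [Q(√141, √127):Q] = 4 (since 141, 127 are distinct squarefree integers > 1 with 17907 not a perfect square). To show equality we compute the minimal polynomial of γ. From γ = √141 + √127: γ^2 = 141 + 2√(17907) + 127 = 268 + 2√(17907), so γ^2 - 268 = 2√(17907); squaring, (γ^2 - 268)^2 = 4·17907, i.e. γ^4 - 536γ^2 + 71824 - 71628 = 0, i.e. γ^4 - 536γ^2 + 196 = 0. So γ is a root of x^4 - 536x^2 + 196. This polynomial is irreducible over Q: it has no rational root (each ±√141 ± √127 is irrational), and any factorization into two quadratics over Q would force √(17907) ∈ Q (pairing opposite roots) or √141, √127 ∈ Q (other pairings), all impossible. Hence [Q(γ):Q] = 4 = [Q(√141, √127):Q], so Q(γ) = Q(√141, √127).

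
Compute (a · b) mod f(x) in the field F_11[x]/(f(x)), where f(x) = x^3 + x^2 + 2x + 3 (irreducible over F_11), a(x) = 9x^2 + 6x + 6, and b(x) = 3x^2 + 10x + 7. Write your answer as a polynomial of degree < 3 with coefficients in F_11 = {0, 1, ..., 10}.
a · b ≡ 6x^2 + 2x + 8 (mod f(x))

Multiply in F_11[x]: a(x)·b(x) = (9x^2 + 6x + 6)·(3x^2 + 10x + 7) = 5x^4 + 9x^3 + 9x^2 + 3x + 9. This has degree ≥ 3, so divide by f(x) over F_11: 5x^4 + 9x^3 + 9x^2 + 3x + 9 = (5x + 4)·(x^3 + x^2 + 2x + 3) + (6x^2 + 2x + 8). Hence a·b ≡ 6x^2 + 2x + 8 (mod f). (F_11[x]/(f) is a field with 11^3 = 1331 elements since f is irreducible of degree 3.)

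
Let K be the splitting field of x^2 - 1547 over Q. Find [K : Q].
[K : Q] = 2

f(x) = x^2 - 1547 factors as (x - √1547)(x + √1547). The splitting field is K = Q(√1547). Since 1547 is squarefree and > 1, it is not a perfect square, so x^2 - 1547 is irreducible over Q and [Q(√1547) : Q] = 2. Hence [K : Q] = 2.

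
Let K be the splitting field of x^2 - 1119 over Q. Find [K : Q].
[K : Q] = 2

f(x) = x^2 - 1119 factors as (x - √1119)(x + √1119). The splitting field is K = Q(√1119). Since 1119 is squarefree and > 1, it is not a perfect square, so x^2 - 1119 is irreducible over Q and [Q(√1119) : Q] = 2. Hence [K : Q] = 2.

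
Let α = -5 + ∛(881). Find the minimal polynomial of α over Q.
m_α(x) = x^3 + 15x^2 + 75x - 756

Set β = α + 5 = ∛(881), so β^3 = 881. Then (α + 5)^3 - 881 = 0, i.e. α is a root of g(x) = (x + 5)^3 - 881 = x^3 + 15x^2 + 75x - 756. Since g(x) = h(x + 5) where h(x) = x^3 - 881, and h is irreducible over Q (because 881 is not a perfect cube, so h has no rational root, and a monic cubic with no rational root is irreducible), g is also irreducible (irreducibility is preserved under the substitution x → x + 5). Hence m_α(x) = x^3 + 15x^2 + 75x - 756.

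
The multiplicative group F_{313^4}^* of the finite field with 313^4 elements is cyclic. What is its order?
|F_{313^4}^*| = 9597924960

F_{313^4} has 313^4 = 9597924961 elements; its multiplicative group consists of all nonzero elements, so |F_{313^4}^*| = 9597924961 - 1 = 9597924960. (It is cyclic since any finite subgroup of the multiplicative group of a field is cyclic.)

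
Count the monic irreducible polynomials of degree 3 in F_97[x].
There are 304192 monic irreducible polynomials of degree 3 over F_97

Each element of F_{97^3} that lies in no proper subfield is a root of exactly one monic irreducible of degree 3 over F_97, and each such polynomial has 3 distinct roots in F_{97^3}. By Möbius inversion the count is N_97(3) = (1/3) Σ_{d|3} μ(3/d) · 97^d = (1/3)(μ(3)·97^1 + μ(1)·97^3) = 912576/3 = 304192.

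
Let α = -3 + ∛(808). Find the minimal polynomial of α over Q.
m_α(x) = x^3 + 9x^2 + 27x - 781

Set β = α + 3 = ∛(808), so β^3 = 808. Then (α + 3)^3 - 808 = 0, i.e. α is a root of g(x) = (x + 3)^3 - 808 = x^3 + 9x^2 + 27x - 781. Since g(x) = h(x + 3) where h(x) = x^3 - 808, and h is irreducible over Q (because 808 is not a perfect cube, so h has no rational root, and a monic cubic with no rational root is irreducible), g is also irreducible (irreducibility is preserved under the substitution x → x + 3). Hence m_α(x) = x^3 + 9x^2 + 27x - 781.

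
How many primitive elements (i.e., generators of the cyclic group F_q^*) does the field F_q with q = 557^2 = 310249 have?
There are φ(310248) = 99360 primitive elements

F_q^* is cyclic of order q - 1 = 310248. A cyclic group of order m has exactly φ(m) generators. Here m = 310248 = 2^3 · 3^2 · 31 · 139, so the number of primitive elements is φ(310248) = 99360.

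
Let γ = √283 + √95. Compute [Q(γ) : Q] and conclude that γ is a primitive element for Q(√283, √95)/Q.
[Q(γ) : Q] = 4 (equivalently, Q(γ) = Q(√283, √95))

Obviously Q(γ) ⊆ Q(√283, √95), and [Q(√283, √95):Q] = 4 (since 283, 95 are distinct squarefree integers > 1 with 26885 not a perfect square). To show equality we compute the minimal polynomial of γ. From γ = √283 + √95: γ^2 = 283 + 2√(26885) + 95 = 378 + 2√(26885), so γ^2 - 378 = 2√(26885); squaring, (γ^2 - 378)^2 = 4·26885, i.e. γ^4 - 756γ^2 + 142884 - 107540 = 0, i.e. γ^4 - 756γ^2 + 35344 = 0. So γ is a root of x^4 - 756x^2 + 35344. This polynomial is irreducible over Q: it has no rational root (each ±√283 ± √95 is irrational), and any factorization into two quadratics over Q would force √(26885) ∈ Q (pairing opposite roots) or √283, √95 ∈ Q (other pairings), all impossible. Hence [Q(γ):Q] = 4 = [Q(√283, √95):Q], so Q(γ) = Q(√283, √95).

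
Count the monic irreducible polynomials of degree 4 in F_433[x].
There are 8787984408 monic irreducible polynomials of degree 4 over F_433

Each element of F_{433^4} that lies in no proper subfield is a root of exactly one monic irreducible of degree 4 over F_433, and each such polynomial has 4 distinct roots in F_{433^4}. By Möbius inversion the count is N_433(4) = (1/4) Σ_{d|4} μ(4/d) · 433^d = (1/4)(μ(4)·433^1 + μ(2)·433^2 + μ(1)·433^4) = 35151937632/4 = 8787984408.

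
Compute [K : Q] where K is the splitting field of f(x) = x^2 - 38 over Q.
[K : Q] = 2

f(x) = x^2 - 38 factors as (x - √38)(x + √38). The splitting field is K = Q(√38). Since 38 is squarefree and > 1, it is not a perfect square, so x^2 - 38 is irreducible over Q and [Q(√38) : Q] = 2. Hence [K : Q] = 2.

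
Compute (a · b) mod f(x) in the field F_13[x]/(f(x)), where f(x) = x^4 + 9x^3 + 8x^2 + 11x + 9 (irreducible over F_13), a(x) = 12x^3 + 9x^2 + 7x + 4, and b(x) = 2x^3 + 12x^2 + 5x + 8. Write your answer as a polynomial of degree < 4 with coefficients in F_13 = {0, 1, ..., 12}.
a · b ≡ 4x^3 + x^2 + 6x + 12 (mod f(x))

Multiply in F_13[x]: a(x)·b(x) = (12x^3 + 9x^2 + 7x + 4)·(2x^3 + 12x^2 + 5x + 8) = 11x^6 + 6x^5 + 12x^3 + 12x^2 + 11x + 6. This has degree ≥ 4, so divide by f(x) over F_13: 11x^6 + 6x^5 + 12x^3 + 12x^2 + 11x + 6 = (11x^2 + 11x + 8)·(x^4 + 9x^3 + 8x^2 + 11x + 9) + (4x^3 + x^2 + 6x + 12). Hence a·b ≡ 4x^3 + x^2 + 6x + 12 (mod f). (F_13[x]/(f) is a field with 13^4 = 28561 elements since f is irreducible of degree 4.)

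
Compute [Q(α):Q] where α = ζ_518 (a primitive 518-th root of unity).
[Q(α):Q] = 216

The minimal polynomial of ζ_518 over Q is the 518-th cyclotomic polynomial Φ_518(x), which is irreducible over Q and has degree φ(518) = 216. Hence [Q(α):Q] = φ(518) = 216.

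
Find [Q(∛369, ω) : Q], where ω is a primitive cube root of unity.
[Q(∛369, ω) : Q] = 6

[Q(∛369):Q] = 3 (min poly x^3 - 369, irreducible since 369 is not a perfect cube). [Q(ω):Q] = 2 (min poly x^2 + x + 1). Since Q(∛369) ⊂ R and ω ∉ R, we have ω ∉ Q(∛369), so x^2 + x + 1 remains irreducible over Q(∛369) and [Q(∛369, ω) : Q(∛369)] = 2. By the tower law, [Q(∛369, ω) : Q] = 3 · 2 = 6. (In fact Q(∛369, ω) is the splitting field of x^3 - 369 over Q.)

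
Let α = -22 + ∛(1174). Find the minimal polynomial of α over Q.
m_α(x) = x^3 + 66x^2 + 1452x + 9474

Set β = α + 22 = ∛(1174), so β^3 = 1174. Then (α + 22)^3 - 1174 = 0, i.e. α is a root of g(x) = (x + 22)^3 - 1174 = x^3 + 66x^2 + 1452x + 9474. Since g(x) = h(x + 22) where h(x) = x^3 - 1174, and h is irreducible over Q (because 1174 is not a perfect cube, so h has no rational root, and a monic cubic with no rational root is irreducible), g is also irreducible (irreducibility is preserved under the substitution x → x + 22). Hence m_α(x) = x^3 + 66x^2 + 1452x + 9474.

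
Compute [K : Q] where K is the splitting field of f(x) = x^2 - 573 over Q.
[K : Q] = 2

f(x) = x^2 - 573 factors as (x - √573)(x + √573). The splitting field is K = Q(√573). Since 573 is squarefree and > 1, it is not a perfect square, so x^2 - 573 is irreducible over Q and [Q(√573) : Q] = 2. Hence [K : Q] = 2.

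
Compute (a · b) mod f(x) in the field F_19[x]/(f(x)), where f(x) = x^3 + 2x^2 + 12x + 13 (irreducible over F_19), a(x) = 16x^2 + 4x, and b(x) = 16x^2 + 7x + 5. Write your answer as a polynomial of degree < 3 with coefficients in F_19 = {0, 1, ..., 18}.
a · b ≡ 7x^2 + 2x + 17 (mod f(x))

Multiply in F_19[x]: a(x)·b(x) = (16x^2 + 4x)·(16x^2 + 7x + 5) = 9x^4 + 5x^3 + 13x^2 + x. This has degree ≥ 3, so divide by f(x) over F_19: 9x^4 + 5x^3 + 13x^2 + x = (9x + 6)·(x^3 + 2x^2 + 12x + 13) + (7x^2 + 2x + 17). Hence a·b ≡ 7x^2 + 2x + 17 (mod f). (F_19[x]/(f) is a field with 19^3 = 6859 elements since f is irreducible of degree 3.)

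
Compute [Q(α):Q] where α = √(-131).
[Q(α):Q] = 2

[Q(α):Q] equals the degree of the minimal polynomial of α. Here α^2 = -131 and x^2 + 131 is irreducible (d = -131 is squarefree, ≠ 1, hence not a square), so deg(m_α) = 2. Thus [Q(α):Q] = 2.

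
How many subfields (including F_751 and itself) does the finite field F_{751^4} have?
F_{751^4} has 3 subfields

The subfields of F_{p^n} are exactly the fields F_{p^d} for d | n (each is the fixed field of the unique index-d subgroup of Gal(F_{p^n}/F_p) ≅ Z/nZ). The divisors of n = 4 are {1, 2, 4}, giving 3 subfields: F_{751^1}, F_{751^2}, F_{751^4}.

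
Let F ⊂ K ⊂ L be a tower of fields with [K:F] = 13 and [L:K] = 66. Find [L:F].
[L:F] = 858

The tower law says that for any tower of field extensions F ⊂ K ⊂ L with finite degrees, [L:F] = [L:K] · [K:F]. Here this gives [L:F] = 66 · 13 = 858.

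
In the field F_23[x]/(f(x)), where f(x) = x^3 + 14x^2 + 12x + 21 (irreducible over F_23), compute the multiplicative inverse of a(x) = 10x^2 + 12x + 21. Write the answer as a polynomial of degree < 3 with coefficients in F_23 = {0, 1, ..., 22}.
a(x)^(-1) ≡ 2x^2 + 17x + 17 (mod f(x))

Since f is irreducible over F_23, F_23[x]/(f) is a field and a(x) ≠ 0 has an inverse. Apply the extended Euclidean algorithm to f(x) and a(x) in F_23[x]: f(x) = (7x + 16)·a(x) + (18x + 7);  a(x) = (21x + 4)·(18x + 7) + (16). The last nonzero remainder is the constant 16 = gcd(f, a) in F_23. Back-substituting through the division chain expresses 16 = s(x)·a(x) + t(x)·f(x) with s(x) ≡ 9x^2 + 19x + 19 (mod f), so (9x^2 + 19x + 19)·a(x) ≡ 16 (mod f). Multiplying by 16^(-1) ≡ 13 in F_23 gives a(x)^(-1) ≡ 13·(9x^2 + 19x + 19) ≡ 2x^2 + 17x + 17 (mod f). Check: (10x^2 + 12x + 21)·(2x^2 + 17x + 17) = 20x^4 + 10x^3 + 2x^2 + 9x + 12 ≡ 1 (mod x^3 + 14x^2 + 12x + 21).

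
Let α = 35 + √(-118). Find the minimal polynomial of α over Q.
m_α(x) = x^2 - 70x + 1343

From α - 35 = √(-118), squaring gives (α - 35)^2 = -118, i.e. α^2 - 70α + 1225 = -118, so α^2 - 70α + 1343 = 0. The discriminant of x^2 - 70x + 1343 is (-70)^2 - 4·(1343) = 4900 - 5372 = -472, and 4·(-118) is not a perfect square in Q since -118 is squarefree and ≠ 1. Hence x^2 - 70x + 1343 is irreducible over Q and is the minimal polynomial of α.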